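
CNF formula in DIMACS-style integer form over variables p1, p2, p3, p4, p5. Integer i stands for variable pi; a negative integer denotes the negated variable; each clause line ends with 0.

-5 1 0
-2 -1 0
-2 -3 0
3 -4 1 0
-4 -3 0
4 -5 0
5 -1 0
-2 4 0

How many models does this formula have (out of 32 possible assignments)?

3

Satisfying assignments:
  p1=F p2=F p3=F p4=F p5=F
  p1=F p2=F p3=T p4=F p5=F
  p1=T p2=F p3=F p4=T p5=T
That's 3 in total.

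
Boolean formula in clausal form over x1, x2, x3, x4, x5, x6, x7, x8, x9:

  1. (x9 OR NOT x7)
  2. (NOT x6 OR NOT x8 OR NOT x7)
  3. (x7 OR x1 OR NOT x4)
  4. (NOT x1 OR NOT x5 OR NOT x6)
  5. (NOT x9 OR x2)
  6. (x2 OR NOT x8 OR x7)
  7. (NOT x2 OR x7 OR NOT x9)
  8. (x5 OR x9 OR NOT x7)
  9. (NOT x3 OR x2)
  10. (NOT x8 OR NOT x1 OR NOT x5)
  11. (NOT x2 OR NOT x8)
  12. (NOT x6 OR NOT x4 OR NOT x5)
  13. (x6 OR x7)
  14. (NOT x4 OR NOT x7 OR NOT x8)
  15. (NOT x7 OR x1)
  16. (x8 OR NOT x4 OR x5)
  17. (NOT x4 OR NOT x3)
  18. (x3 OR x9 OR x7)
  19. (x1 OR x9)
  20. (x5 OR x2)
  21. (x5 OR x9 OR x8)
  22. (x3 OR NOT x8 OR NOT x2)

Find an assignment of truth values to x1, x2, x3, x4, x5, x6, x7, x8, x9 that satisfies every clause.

x1 = T, x2 = T, x3 = F, x4 = F, x5 = F, x6 = T, x7 = T, x8 = F, x9 = T

Pure literal: x4 appears only negated; assign x4 = False.
Set x1 = True and propagate.
Branch on x2: take x2 = True.
  then x8 is forced to False.
The remaining clauses are satisfied by x3 = False, x5 = False, x6 = True, x7 = True, x9 = True.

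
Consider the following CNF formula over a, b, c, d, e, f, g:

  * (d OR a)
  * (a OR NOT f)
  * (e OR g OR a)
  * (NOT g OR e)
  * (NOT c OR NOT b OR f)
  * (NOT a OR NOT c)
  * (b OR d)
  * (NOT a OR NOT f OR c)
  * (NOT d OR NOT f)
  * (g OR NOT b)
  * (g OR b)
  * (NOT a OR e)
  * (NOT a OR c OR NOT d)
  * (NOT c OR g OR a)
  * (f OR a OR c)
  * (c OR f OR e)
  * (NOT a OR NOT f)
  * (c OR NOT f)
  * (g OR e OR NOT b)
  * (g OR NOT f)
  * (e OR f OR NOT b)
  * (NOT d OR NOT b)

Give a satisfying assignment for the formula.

a=F, b=F, c=T, d=T, e=T, f=F, g=T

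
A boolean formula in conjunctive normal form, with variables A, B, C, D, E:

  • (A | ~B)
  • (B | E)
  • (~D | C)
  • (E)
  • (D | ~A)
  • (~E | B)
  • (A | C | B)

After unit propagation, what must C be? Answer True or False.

True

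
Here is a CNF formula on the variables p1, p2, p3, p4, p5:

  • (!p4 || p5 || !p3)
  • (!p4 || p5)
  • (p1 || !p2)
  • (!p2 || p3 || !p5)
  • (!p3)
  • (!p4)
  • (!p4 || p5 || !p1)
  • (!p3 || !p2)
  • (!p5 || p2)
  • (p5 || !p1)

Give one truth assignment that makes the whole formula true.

p1 = 0, p2 = 0, p3 = 0, p4 = 0, p5 = 0

The clause (!p3) is unit: p3 must be False.
(!p4) is a unit clause, so p4 = False.
Branch on p1: take p1 = False.
  then p2 is forced to False.
  then p5 is forced to False.
Every clause has at least one true literal under this assignment.
Check each clause:
  1. (!p4 || p5 || !p3) — !p3 is true.
  2. (p5 || !p4) — !p4 is true.
  3. (!p2 || p1) — !p2 is true.
  4. (p3 || !p2 || !p5) — !p2 is true.
  5. (!p3) — !p3 is true.
  6. (!p4) — !p4 is true.
  7. (!p1 || p5 || !p4) — !p4 is true.
  8. (!p3 || !p2) — !p3 is true.
  9. (!p5 || p2) — !p5 is true.
  10. (!p1 || p5) — !p1 is true.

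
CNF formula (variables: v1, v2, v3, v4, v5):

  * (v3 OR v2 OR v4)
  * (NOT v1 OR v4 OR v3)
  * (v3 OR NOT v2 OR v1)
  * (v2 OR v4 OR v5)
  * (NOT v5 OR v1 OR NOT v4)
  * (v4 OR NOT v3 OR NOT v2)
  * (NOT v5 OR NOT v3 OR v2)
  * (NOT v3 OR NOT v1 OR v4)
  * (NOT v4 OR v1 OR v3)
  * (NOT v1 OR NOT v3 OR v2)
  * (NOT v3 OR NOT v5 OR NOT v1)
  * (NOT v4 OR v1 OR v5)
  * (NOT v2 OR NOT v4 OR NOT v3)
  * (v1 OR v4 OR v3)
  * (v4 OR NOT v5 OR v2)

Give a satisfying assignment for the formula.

v1 = T, v2 = F, v3 = F, v4 = T, v5 = T

Check each clause:
  1. (v4 OR v2 OR v3) — v4 is true.
  2. (v3 OR NOT v1 OR v4) — v4 is true.
  3. (v3 OR NOT v2 OR v1) — v1 is true.
  4. (v2 OR v5 OR v4) — v4 is true.
  5. (NOT v5 OR NOT v4 OR v1) — v1 is true.
  6. (v4 OR NOT v2 OR NOT v3) — v4 is true.
  7. (NOT v5 OR v2 OR NOT v3) — NOT v3 is true.
  8. (NOT v3 OR v4 OR NOT v1) — v4 is true.
  9. (v3 OR v1 OR NOT v4) — v1 is true.
  10. (NOT v3 OR NOT v1 OR v2) — NOT v3 is true.
  11. (NOT v3 OR NOT v5 OR NOT v1) — NOT v3 is true.
  12. (v5 OR NOT v4 OR v1) — v1 is true.
  13. (NOT v4 OR NOT v2 OR NOT v3) — NOT v3 is true.
  14. (v3 OR v1 OR v4) — v1 is true.
  15. (NOT v5 OR v2 OR v4) — v4 is true.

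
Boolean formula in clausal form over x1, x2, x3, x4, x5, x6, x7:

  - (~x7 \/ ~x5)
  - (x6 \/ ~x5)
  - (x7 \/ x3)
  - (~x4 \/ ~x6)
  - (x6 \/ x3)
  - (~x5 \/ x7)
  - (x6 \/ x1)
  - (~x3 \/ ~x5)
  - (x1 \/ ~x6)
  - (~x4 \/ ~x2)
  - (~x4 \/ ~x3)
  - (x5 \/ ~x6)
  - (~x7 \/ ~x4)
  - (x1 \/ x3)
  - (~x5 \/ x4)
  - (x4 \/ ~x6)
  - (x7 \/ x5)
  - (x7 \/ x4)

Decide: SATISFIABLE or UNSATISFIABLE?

x1 occurs only positively in the remaining clauses — set x1 = True.
Branch on x2: take x2 = True.
  then x4 is forced to False.
  then x5 is forced to False.
  then x6 is forced to False.
  then x3 is forced to True.
  then x7 is forced to True.
So x1 = T, x2 = T, x3 = T, x4 = F, x5 = F, x6 = F, x7 = T is a satisfying assignment.

SATISFIABLE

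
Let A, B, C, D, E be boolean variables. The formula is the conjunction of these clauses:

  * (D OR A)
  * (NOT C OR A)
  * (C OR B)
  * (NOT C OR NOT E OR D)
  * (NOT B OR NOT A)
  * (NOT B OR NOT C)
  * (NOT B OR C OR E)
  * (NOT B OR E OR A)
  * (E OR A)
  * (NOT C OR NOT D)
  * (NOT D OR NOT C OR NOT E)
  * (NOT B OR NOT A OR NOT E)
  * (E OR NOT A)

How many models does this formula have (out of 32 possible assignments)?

Satisfying assignments:
  A=F B=T C=F D=T E=T
Count: 1.

1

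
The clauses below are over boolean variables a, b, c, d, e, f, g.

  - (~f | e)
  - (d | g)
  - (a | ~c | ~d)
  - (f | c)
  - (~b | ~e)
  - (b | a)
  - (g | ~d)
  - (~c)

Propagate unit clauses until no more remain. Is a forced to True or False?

True

(~c) is a unit clause: c = False.
(f | c) with c = False leaves only f, so f = True.
In (~f | e), ~f is now false; e must hold, so e = True.
(~b | ~e): since e = True, the clause reduces to (~b). b = False.
From (b | a) and b = False: a = True.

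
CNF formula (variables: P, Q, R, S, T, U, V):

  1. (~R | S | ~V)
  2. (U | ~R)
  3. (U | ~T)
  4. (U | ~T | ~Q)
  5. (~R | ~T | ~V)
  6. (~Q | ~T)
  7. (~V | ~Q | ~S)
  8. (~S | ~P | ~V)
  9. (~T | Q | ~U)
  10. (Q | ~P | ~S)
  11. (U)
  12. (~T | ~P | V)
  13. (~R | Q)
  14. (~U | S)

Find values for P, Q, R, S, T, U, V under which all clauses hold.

The clause (U) is unit: U must be True.
Unit propagation: (S) forces S = True.
Pure literal: P appears only negated; assign P = False.
Pure literal: R appears only negated; assign R = False.
Branch on Q: take Q = False.
  then T is forced to False.
V is now unconstrained; take V = False.
Every clause has at least one true literal under this assignment.
Check each clause:
  1. (S | ~V | ~R) — ~V is true.
  2. (U | ~R) — ~R is true.
  3. (~T | U) — ~T is true.
  4. (U | ~T | ~Q) — ~T is true.
  5. (~R | ~V | ~T) — ~V is true.
  6. (~T | ~Q) — ~T is true.
  7. (~V | ~S | ~Q) — ~V is true.
  8. (~S | ~P | ~V) — ~V is true.
  9. (Q | ~T | ~U) — ~T is true.
  10. (Q | ~P | ~S) — ~P is true.
  11. (U) — U is true.
  12. (V | ~P | ~T) — ~T is true.
  13. (~R | Q) — ~R is true.
  14. (S | ~U) — S is true.

P = F  Q = F  R = F  S = T  T = F  U = T  V = F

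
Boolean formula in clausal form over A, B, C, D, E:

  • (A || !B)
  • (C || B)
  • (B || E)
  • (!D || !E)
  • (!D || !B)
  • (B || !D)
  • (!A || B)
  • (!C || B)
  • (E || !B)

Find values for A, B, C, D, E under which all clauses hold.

A=True, B=True, C=True, D=False, E=True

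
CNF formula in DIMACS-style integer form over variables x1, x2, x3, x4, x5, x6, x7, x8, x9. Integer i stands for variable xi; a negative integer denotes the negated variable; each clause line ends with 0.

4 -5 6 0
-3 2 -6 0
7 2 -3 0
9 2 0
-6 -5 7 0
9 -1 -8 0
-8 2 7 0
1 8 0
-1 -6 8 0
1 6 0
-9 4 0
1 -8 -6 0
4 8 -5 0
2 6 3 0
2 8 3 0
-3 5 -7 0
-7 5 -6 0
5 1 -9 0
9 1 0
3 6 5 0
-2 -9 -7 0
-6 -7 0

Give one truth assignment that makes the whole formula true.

x1 = T, x2 = T, x3 = F, x4 = T, x5 = T, x6 = F, x7 = F, x8 = T, x9 = T

Check each clause:
  1. (!x5 || x4 || x6) — x4 is true.
  2. (!x6 || x2 || !x3) — !x6 is true.
  3. (x7 || x2 || !x3) — x2 is true.
  4. (x2 || x9) — x9 is true.
  5. (!x5 || !x6 || x7) — !x6 is true.
  6. (!x1 || !x8 || x9) — x9 is true.
  7. (x7 || x2 || !x8) — x2 is true.
  8. (x8 || x1) — x8 is true.
  9. (!x1 || x8 || !x6) — x8 is true.
  10. (x1 || x6) — x1 is true.
  11. (x4 || !x9) — x4 is true.
  12. (!x6 || !x8 || x1) — x1 is true.
  13. (!x5 || x8 || x4) — x8 is true.
  14. (x2 || x3 || x6) — x2 is true.
  15. (x2 || x3 || x8) — x8 is true.
  16. (x5 || !x3 || !x7) — !x7 is true.
  17. (!x7 || x5 || !x6) — !x7 is true.
  18. (x5 || !x9 || x1) — x1 is true.
  19. (x9 || x1) — x1 is true.
  20. (x3 || x6 || x5) — x5 is true.
  21. (!x9 || !x2 || !x7) — !x7 is true.
  22. (!x6 || !x7) — !x7 is true.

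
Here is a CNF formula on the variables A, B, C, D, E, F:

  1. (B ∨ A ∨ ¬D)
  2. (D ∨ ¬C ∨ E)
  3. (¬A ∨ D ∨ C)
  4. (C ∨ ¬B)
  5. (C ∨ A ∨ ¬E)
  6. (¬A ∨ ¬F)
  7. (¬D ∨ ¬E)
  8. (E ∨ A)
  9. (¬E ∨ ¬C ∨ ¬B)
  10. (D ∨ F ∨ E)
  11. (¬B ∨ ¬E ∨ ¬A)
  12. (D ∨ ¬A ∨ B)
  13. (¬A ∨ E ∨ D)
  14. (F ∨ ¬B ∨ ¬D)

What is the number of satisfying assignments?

4

Satisfying assignments:
  A=0 B=0 C=1 D=0 E=1 F=0
  A=0 B=0 C=1 D=0 E=1 F=1
  A=1 B=0 C=0 D=1 E=0 F=0
  A=1 B=0 C=1 D=1 E=0 F=0
Count: 4.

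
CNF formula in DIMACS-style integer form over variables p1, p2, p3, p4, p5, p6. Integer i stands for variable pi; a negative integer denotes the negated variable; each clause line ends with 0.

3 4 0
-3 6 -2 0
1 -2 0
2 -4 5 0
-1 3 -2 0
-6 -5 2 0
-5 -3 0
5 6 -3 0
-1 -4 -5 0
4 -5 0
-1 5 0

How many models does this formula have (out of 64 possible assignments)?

2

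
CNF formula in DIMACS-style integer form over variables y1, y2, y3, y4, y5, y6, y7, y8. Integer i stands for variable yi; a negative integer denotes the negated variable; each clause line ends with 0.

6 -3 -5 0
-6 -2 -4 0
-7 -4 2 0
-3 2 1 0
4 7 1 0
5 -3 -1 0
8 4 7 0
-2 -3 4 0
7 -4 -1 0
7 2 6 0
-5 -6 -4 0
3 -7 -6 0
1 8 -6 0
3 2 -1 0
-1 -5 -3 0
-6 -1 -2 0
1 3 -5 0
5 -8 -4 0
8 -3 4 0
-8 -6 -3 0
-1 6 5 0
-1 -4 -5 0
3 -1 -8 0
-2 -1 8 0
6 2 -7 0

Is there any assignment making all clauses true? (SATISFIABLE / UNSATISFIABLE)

Set y1 = False and propagate.
Branch on y2: take y2 = True.
Set y3 = True and propagate.
  then y4 is forced to True.
  then y6 is forced to False.
  then y5 is forced to False.
  then y8 is forced to False.
y7 is now unconstrained; take y7 = True.
Every clause has at least one true literal under this assignment.
So y1=False  y2=True  y3=True  y4=True  y5=False  y6=False  y7=True  y8=False is a satisfying assignment.

SATISFIABLE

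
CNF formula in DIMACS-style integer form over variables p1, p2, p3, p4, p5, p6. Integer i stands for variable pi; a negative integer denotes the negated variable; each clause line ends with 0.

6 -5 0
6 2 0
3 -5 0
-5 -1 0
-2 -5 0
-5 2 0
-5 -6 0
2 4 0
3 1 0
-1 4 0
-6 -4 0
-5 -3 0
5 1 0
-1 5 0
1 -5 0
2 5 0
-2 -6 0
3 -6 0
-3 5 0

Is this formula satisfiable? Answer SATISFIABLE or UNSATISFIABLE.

p5 = True:
  propagation gives p6=True; an empty clause results — contradiction.
p5 = False:
  propagation gives p1=True; an empty clause results — contradiction.
Every branch closes, so no satisfying assignment exists.

UNSATISFIABLE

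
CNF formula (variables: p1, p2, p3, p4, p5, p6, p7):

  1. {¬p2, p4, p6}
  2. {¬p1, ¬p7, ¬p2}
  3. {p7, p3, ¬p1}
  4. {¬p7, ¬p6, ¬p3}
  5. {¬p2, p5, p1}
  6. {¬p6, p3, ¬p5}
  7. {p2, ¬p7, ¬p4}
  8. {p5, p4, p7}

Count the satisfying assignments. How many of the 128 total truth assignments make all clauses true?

37

Split on p7, then p2.
  p7=1, p2=1: remaining (p1,p3,p4,p5,p6) ∈ {(0,0,1,1,0); (0,1,1,1,0)} — 2.
  p7=1, p2=0: p1 free; 5 ways for (p3,p4,p5,p6) × 2^1 = 10.
  p7=0, p2=1: 9 of the 32 assignments to (p1,p3,p4,p5,p6) work.
  p7=0, p2=0: 16 of the 32 assignments to (p1,p3,p4,p5,p6) work.
Total: 2 + 10 + 9 + 16 = 37.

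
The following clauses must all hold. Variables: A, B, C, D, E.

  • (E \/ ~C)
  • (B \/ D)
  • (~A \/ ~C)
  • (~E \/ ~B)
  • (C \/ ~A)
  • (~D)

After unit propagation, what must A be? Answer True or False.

False

(~D) stands alone — D = False.
(B \/ D) with D = False leaves only B, so B = True.
(~E \/ ~B) with B = True leaves only ~E, so E = False.
(E \/ ~C) with E = False leaves only ~C, so C = False.
In (C \/ ~A), C is now false; ~A must hold, so A = False.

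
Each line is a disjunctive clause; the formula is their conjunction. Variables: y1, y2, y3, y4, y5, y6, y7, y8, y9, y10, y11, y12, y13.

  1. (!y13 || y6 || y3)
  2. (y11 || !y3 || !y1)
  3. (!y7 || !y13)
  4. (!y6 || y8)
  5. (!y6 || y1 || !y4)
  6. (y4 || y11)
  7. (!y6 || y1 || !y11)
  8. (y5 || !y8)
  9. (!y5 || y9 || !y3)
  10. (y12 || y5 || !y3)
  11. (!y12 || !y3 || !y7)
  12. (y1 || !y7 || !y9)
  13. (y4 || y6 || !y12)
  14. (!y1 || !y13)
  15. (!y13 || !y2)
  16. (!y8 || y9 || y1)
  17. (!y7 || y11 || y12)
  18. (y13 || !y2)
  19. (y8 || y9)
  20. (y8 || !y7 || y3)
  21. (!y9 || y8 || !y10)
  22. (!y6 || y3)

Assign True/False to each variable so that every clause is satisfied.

y2 occurs only negated in the remaining clauses — set y2 = False.
Pure literal: y7 appears only negated; assign y7 = False.
Branch on y1: take y1 = False.
Try y3 = True.
For the remaining variables, y4 = True, y5 = True, y6 = False, y8 = True, y9 = True, y10 = False, y11 = False, y12 = True, y13 = False works.

y1=False, y2=False, y3=True, y4=True, y5=True, y6=False, y7=False, y8=True, y9=True, y10=False, y11=False, y12=True, y13=False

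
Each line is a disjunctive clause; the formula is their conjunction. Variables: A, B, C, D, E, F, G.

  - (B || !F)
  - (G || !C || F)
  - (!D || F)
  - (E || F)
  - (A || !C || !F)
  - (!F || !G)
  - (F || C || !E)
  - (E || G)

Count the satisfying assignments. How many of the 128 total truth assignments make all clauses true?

Case analysis on F and C:
  F=T, C=T: remaining (A,B,D,E,G) ∈ {(T,T,F,T,F); (T,T,T,T,F)} — 2.
  F=T, C=F: remaining (A,B,D,E,G) ∈ {(F,T,F,T,F); (F,T,T,T,F); (T,T,F,T,F); (T,T,T,T,F)} — 4.
  F=F, C=T: remaining (A,B,D,E,G) ∈ {(F,F,F,T,T); (F,T,F,T,T); (T,F,F,T,T); (T,T,F,T,T)} — 4.
  F=F, C=F: a clause becomes empty — 0.
Total: 2 + 4 + 4 + 0 = 10.

10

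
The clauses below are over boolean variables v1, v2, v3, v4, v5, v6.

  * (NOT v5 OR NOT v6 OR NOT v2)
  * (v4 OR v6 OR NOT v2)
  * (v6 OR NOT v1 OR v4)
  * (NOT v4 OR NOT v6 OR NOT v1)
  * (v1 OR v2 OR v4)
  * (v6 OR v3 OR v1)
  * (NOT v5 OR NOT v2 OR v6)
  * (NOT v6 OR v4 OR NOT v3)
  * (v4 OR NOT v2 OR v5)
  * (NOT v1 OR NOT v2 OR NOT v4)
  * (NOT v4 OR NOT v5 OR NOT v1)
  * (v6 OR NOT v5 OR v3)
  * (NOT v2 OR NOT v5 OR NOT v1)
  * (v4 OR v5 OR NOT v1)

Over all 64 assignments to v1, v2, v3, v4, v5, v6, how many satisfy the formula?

12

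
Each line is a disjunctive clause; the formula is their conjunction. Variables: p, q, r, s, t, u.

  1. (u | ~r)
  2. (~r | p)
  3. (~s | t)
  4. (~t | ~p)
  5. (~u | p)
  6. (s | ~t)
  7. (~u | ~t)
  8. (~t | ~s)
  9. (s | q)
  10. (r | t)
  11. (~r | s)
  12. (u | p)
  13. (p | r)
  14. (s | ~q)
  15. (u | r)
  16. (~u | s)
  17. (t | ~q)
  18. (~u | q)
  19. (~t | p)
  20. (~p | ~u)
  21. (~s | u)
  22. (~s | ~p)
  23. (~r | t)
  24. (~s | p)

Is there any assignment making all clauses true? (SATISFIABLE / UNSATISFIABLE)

UNSATISFIABLE

s = True:
  propagation gives t=True; an empty clause results — contradiction.
s = False:
  propagation gives t=False, q=True; an empty clause results — contradiction.
Every branch closes, so no satisfying assignment exists.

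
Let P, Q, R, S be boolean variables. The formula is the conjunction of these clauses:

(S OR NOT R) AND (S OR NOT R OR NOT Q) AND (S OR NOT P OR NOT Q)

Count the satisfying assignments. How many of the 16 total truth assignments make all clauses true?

Split on S, then Q.
  S=1, Q=1: remaining (P,R) ∈ {(0,0); (0,1); (1,0); (1,1)} — 4.
  S=1, Q=0: remaining (P,R) ∈ {(0,0); (0,1); (1,0); (1,1)} — 4.
  S=0, Q=1: remaining (P,R) ∈ {(0,0)} — 1.
  S=0, Q=0: remaining (P,R) ∈ {(0,0); (1,0)} — 2.
Total: 4 + 4 + 1 + 2 = 11.

11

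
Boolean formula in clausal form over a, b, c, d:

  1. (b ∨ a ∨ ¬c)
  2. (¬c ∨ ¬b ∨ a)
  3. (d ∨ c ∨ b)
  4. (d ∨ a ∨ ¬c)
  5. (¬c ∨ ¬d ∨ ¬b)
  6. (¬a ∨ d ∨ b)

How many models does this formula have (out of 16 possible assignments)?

The models are:
  a=F b=F c=F d=T
  a=F b=T c=F d=F
  a=F b=T c=F d=T
  a=T b=F c=F d=T
  a=T b=F c=T d=T
  a=T b=T c=F d=F
  a=T b=T c=F d=T
  a=T b=T c=T d=F
That's 8 in total.

8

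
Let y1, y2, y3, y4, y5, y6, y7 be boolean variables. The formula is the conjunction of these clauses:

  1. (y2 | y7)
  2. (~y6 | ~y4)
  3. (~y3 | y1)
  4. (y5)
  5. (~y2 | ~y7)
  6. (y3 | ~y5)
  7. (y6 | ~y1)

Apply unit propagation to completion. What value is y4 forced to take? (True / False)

False

(y5) stands alone — y5 = True.
In (~y5 | y3), ~y5 is now false; y3 must hold, so y3 = True.
From (y1 | ~y3) and y3 = True: y1 = True.
In (~y1 | y6), ~y1 is now false; y6 must hold, so y6 = True.
(~y6 | ~y4) with y6 = True leaves only ~y4, so y4 = False.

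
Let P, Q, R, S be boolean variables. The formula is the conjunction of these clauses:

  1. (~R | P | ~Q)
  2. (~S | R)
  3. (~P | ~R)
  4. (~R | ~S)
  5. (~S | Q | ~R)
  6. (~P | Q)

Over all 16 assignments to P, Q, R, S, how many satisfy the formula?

The models are:
  P=0 Q=0 R=0 S=0
  P=0 Q=0 R=1 S=0
  P=0 Q=1 R=0 S=0
  P=1 Q=1 R=0 S=0
Count: 4.

4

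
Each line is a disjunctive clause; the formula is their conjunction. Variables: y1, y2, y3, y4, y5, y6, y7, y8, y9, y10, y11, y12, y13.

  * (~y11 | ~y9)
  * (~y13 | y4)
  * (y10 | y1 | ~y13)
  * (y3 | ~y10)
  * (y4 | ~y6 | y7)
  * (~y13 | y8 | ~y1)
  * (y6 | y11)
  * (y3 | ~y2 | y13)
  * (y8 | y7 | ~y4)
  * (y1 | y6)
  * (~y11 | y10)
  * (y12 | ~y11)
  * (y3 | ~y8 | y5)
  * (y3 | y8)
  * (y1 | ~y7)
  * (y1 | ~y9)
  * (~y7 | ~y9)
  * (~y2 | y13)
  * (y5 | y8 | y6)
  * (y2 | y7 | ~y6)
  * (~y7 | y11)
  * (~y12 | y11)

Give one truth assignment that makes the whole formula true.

Pure literal: y3 appears only positively; assign y3 = True.
Pure literal: y9 appears only negated; assign y9 = False.
Set y1 = True and propagate.
Branch on y2: take y2 = False.
For the remaining variables, y4 = True, y5 = False, y6 = True, y7 = True, y8 = False, y10 = True, y11 = True, y12 = True, y13 = False works.
Every clause has at least one true literal under this assignment.

y1=T  y2=F  y3=T  y4=T  y5=F  y6=T  y7=T  y8=F  y9=F  y10=T  y11=T  y12=T  y13=F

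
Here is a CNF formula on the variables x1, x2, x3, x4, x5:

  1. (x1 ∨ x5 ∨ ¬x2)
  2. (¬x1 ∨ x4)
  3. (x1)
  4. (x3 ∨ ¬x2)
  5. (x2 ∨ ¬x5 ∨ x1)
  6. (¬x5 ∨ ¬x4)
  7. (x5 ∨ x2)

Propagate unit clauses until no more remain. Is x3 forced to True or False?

Unit clause (x1) sets x1 = True.
In (x4 ∨ ¬x1), ¬x1 is now false; x4 must hold, so x4 = True.
In (¬x5 ∨ ¬x4), ¬x4 is now false; ¬x5 must hold, so x5 = False.
In (x5 ∨ x2), x5 is now false; x2 must hold, so x2 = True.
(¬x2 ∨ x3) with x2 = True leaves only x3, so x3 = True.

True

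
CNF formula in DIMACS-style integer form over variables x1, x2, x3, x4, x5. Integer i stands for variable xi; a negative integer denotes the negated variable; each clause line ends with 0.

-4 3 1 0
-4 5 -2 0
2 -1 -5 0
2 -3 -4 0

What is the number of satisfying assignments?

Case analysis on x2 and x4:
  x2=1, x4=1: remaining (x1,x3,x5) ∈ {(0,1,1); (1,0,1); (1,1,1)} — 3.
  x2=1, x4=0: x1, x3, x5 free → 2^3 = 8.
  x2=0, x4=1: remaining (x1,x3,x5) ∈ {(1,0,0)} — 1.
  x2=0, x4=0: x3 free; 3 ways for (x1,x5) × 2^1 = 6.
Total: 3 + 8 + 1 + 6 = 18.

18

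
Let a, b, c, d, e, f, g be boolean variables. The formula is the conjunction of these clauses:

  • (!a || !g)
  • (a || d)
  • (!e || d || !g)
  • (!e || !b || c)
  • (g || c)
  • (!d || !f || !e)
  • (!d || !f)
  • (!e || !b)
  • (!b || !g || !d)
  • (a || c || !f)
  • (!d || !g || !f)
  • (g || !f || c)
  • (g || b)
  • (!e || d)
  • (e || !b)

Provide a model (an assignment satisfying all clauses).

Pure literal: f appears only negated; assign f = False.
Try a = False.
  then d is forced to True.
Try b = False.
  then g is forced to True.
c, e are now unconstrained; take c = False, e = False.
Every clause has at least one true literal under this assignment.

a=F, b=F, c=F, d=T, e=F, f=F, g=T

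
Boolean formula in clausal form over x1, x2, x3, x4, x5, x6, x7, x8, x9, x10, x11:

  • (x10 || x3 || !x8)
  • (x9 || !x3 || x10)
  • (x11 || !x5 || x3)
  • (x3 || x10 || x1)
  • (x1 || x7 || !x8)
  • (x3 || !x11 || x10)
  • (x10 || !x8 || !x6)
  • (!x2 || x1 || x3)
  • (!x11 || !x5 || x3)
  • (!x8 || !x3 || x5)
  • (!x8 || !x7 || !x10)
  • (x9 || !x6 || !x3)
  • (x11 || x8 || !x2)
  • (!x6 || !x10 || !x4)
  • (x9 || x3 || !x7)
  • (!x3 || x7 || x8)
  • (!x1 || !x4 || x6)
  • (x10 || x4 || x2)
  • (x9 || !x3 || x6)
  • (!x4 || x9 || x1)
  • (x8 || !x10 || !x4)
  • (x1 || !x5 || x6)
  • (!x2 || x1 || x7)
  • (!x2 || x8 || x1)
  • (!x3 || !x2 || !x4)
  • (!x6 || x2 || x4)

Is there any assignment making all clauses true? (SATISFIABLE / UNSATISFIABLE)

SATISFIABLE

Try x1 = True.
Try x2 = True.
For the remaining variables, x3 = False, x4 = False, x5 = False, x6 = False, x7 = False, x8 = False, x9 = False, x10 = True, x11 = True works.
So x1=True, x2=True, x3=False, x4=False, x5=False, x6=False, x7=False, x8=False, x9=False, x10=True, x11=True is a satisfying assignment.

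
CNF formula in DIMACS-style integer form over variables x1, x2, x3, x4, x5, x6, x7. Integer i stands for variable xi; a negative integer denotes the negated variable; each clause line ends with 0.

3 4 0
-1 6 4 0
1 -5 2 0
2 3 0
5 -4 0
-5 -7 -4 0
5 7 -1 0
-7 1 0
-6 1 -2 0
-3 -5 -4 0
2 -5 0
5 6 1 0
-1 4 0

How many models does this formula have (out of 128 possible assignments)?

5

The models are:
  x1=F x2=F x3=T x4=F x5=F x6=T x7=F
  x1=F x2=T x3=F x4=T x5=T x6=F x7=F
  x1=F x2=T x3=T x4=F x5=T x6=F x7=F
  x1=T x2=T x3=F x4=T x5=T x6=F x7=F
  x1=T x2=T x3=F x4=T x5=T x6=T x7=F
Count: 5.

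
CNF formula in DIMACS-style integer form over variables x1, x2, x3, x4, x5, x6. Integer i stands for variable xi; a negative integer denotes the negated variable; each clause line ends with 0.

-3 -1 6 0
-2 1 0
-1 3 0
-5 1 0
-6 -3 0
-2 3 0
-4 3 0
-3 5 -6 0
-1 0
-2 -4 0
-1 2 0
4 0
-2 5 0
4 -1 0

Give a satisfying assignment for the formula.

Unit propagation: (~x1) forces x1 = False.
The clause (~x2) is unit: x2 must be False.
Unit propagation: (~x5) forces x5 = False.
(x4) is a unit clause, so x4 = True.
The clause (x3) is unit: x3 must be True.
The clause (~x6) is unit: x6 must be False.

x1=F, x2=F, x3=T, x4=T, x5=F, x6=F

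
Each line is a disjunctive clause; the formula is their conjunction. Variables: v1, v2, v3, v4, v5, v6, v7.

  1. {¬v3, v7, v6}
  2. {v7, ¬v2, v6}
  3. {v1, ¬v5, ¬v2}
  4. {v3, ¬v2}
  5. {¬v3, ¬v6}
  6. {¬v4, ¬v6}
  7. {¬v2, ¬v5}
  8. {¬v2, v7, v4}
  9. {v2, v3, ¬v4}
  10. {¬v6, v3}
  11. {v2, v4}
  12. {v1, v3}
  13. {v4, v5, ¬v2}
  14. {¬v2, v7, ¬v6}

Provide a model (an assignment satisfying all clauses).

v1=False, v2=False, v3=True, v4=True, v5=True, v6=False, v7=True

Pure literal: v7 appears only positively; assign v7 = True.
Branch on v1: take v1 = False.
  then v3 is forced to True.
  then v6 is forced to False.
Set v2 = False and propagate.
  then v4 is forced to True.
v5 is now unconstrained; take v5 = True.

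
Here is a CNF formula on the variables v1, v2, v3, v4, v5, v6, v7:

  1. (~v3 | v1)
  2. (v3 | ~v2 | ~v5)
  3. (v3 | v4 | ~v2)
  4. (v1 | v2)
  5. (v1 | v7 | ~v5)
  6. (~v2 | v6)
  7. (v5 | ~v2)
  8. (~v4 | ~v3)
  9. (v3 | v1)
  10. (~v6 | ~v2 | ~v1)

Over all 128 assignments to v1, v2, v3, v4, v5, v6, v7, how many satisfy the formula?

Split on v2, then v1.
  v2=T, v1=T: a clause becomes empty — 0.
  v2=T, v1=F: a clause becomes empty — 0.
  v2=F, v1=T: v5, v6, v7 free; 3 ways for (v3,v4) × 2^3 = 24.
  v2=F, v1=F: a clause becomes empty — 0.
Total: 0 + 0 + 24 + 0 = 24.

24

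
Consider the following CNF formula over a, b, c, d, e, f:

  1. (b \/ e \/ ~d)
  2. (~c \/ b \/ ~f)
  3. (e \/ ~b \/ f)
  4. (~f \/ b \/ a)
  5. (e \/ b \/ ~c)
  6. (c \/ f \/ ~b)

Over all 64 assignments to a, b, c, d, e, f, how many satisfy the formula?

33

Split on b, then f.
  b=1, f=1: a, c, d, e free → 2^4 = 16.
  b=1, f=0: remaining (a,c,d,e) ∈ {(0,1,0,1); (0,1,1,1); (1,1,0,1); (1,1,1,1)} — 4.
  b=0, f=1: remaining (a,c,d,e) ∈ {(1,0,0,0); (1,0,0,1); (1,0,1,1)} — 3.
  b=0, f=0: a free; 5 ways for (c,d,e) × 2^1 = 10.
Total: 16 + 4 + 3 + 10 = 33.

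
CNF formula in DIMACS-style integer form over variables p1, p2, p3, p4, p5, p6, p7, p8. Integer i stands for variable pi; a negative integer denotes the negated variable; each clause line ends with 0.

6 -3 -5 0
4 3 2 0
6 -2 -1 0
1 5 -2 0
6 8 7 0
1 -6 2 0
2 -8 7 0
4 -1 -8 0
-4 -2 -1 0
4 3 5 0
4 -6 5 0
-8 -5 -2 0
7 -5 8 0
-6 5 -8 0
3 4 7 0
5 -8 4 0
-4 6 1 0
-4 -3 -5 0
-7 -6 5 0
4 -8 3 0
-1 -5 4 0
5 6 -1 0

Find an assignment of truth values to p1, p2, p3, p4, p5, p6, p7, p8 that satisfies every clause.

Set p1 = False and propagate.
Try p2 = False.
  then p6 is forced to False.
  then p4 is forced to False.
  then p3 is forced to True.
  then p5 is forced to False.
  then p8 is forced to False.
  then p7 is forced to True.

p1 = False  p2 = False  p3 = True  p4 = False  p5 = False  p6 = False  p7 = True  p8 = False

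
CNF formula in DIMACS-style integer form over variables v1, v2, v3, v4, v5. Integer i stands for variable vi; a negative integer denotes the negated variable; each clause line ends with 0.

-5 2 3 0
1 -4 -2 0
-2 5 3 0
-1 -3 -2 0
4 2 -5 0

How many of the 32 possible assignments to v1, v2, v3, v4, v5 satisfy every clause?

15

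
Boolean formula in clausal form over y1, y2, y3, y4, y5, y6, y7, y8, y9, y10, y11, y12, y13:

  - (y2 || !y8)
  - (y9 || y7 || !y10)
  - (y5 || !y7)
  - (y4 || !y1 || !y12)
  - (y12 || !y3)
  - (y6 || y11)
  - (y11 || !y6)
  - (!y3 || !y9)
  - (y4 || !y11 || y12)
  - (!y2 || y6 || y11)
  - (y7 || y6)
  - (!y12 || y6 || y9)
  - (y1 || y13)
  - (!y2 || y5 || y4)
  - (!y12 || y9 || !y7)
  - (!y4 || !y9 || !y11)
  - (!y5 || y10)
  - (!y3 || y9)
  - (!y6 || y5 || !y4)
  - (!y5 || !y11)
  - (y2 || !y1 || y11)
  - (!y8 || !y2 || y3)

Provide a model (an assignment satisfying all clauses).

y1=F, y2=F, y3=F, y4=F, y5=F, y6=T, y7=F, y8=F, y9=T, y10=T, y11=T, y12=T, y13=T

y8 occurs only negated in the remaining clauses — set y8 = False.
y13 occurs only positively in the remaining clauses — set y13 = True.
Try y1 = False.
Set y2 = False and propagate.
Try y3 = False.
The remaining clauses are satisfied by y4 = False, y5 = False, y6 = True, y7 = False, y9 = True, y10 = True, y11 = True, y12 = True.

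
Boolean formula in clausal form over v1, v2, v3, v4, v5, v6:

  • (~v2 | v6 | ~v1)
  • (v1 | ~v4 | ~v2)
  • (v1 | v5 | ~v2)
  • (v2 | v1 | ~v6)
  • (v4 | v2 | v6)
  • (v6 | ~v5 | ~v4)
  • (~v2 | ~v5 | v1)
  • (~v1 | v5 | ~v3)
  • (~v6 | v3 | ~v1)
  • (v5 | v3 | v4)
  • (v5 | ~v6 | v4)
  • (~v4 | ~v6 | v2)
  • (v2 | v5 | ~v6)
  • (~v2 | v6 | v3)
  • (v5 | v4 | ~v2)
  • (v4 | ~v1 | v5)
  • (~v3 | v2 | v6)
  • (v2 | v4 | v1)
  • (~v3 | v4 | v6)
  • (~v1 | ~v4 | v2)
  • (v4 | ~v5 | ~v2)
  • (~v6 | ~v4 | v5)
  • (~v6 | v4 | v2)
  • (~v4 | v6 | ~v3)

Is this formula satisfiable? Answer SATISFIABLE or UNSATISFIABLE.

SATISFIABLE

Branch on v1: take v1 = True.
Try v2 = True.
  then v6 is forced to True.
  then v3 is forced to True.
  then v5 is forced to True.
  then v4 is forced to True.
So v1=T  v2=T  v3=T  v4=T  v5=T  v6=T is a satisfying assignment.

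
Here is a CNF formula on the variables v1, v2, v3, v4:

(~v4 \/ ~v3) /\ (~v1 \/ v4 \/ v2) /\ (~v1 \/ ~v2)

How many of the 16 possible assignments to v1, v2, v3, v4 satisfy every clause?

7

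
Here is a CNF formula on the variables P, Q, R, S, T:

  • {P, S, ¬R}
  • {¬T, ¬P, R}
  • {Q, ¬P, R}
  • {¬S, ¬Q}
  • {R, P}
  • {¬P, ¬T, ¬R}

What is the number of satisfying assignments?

6

Satisfying assignments:
  P=F Q=F R=T S=T T=F
  P=F Q=F R=T S=T T=T
  P=T Q=F R=T S=F T=F
  P=T Q=F R=T S=T T=F
  P=T Q=T R=F S=F T=F
  P=T Q=T R=T S=F T=F
Count: 6.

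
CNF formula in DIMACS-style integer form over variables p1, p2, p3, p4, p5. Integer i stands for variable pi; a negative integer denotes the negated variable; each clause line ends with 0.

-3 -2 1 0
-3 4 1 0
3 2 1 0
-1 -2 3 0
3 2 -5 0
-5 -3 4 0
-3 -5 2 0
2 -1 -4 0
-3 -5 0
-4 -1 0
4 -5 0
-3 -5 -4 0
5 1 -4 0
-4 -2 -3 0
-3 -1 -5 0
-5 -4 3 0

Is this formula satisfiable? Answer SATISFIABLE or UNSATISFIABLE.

Branch on p1: take p1 = True.
  then p4 is forced to False.
  then p5 is forced to False.
Branch on p2: take p2 = True.
  then p3 is forced to True.
Every clause has at least one true literal under this assignment.
So p1 = T  p2 = T  p3 = T  p4 = F  p5 = F is a satisfying assignment.

SATISFIABLE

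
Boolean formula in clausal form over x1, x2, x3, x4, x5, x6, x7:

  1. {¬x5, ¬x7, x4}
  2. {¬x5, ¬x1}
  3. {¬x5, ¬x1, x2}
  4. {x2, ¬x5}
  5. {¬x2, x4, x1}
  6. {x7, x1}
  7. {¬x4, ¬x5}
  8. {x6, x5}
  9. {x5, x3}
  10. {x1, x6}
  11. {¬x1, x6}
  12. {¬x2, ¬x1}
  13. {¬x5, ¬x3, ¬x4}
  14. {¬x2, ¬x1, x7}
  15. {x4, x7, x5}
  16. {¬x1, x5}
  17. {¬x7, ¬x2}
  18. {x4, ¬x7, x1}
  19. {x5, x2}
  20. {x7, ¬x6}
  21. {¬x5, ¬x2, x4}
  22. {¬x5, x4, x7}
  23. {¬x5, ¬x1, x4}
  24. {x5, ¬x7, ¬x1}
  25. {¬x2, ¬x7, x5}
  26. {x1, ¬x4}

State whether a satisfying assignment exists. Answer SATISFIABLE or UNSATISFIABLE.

x5 = True:
  propagation gives x1=False, x2=True, x4=True; an empty clause results — contradiction.
x5 = False:
  propagation gives x6=True, x3=True, x1=False, x7=True; an empty clause results — contradiction.
Every branch closes, so no satisfying assignment exists.

UNSATISFIABLE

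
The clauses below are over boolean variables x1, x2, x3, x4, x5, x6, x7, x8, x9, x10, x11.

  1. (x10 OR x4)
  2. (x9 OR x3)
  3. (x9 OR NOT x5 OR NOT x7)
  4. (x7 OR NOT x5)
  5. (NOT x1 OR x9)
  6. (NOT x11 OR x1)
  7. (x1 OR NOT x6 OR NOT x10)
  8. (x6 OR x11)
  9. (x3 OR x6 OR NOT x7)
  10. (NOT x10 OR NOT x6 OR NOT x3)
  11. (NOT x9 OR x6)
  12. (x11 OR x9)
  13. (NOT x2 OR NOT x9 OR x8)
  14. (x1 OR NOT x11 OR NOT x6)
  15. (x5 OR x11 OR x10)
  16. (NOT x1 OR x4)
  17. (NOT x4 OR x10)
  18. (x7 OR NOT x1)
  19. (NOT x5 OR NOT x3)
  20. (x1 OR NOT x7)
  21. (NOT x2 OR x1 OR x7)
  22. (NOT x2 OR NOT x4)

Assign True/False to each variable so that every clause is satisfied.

x1 = True, x2 = False, x3 = False, x4 = True, x5 = True, x6 = True, x7 = True, x8 = True, x9 = True, x10 = True, x11 = True

Pure literal: x2 appears only negated; assign x2 = False.
Pure literal: x8 appears only positively; assign x8 = True.
Try x1 = True.
  then x9 is forced to True.
  then x6 is forced to True.
  then x4 is forced to True.
  then x10 is forced to True.
  then x3 is forced to False.
  then x7 is forced to True.
x5, x11 are now unconstrained; take x5 = True, x11 = True.
Check each clause:
  1. (x4 OR x10) — x10 is true.
  2. (x3 OR x9) — x9 is true.
  3. (NOT x7 OR x9 OR NOT x5) — x9 is true.
  4. (NOT x5 OR x7) — x7 is true.
  5. (NOT x1 OR x9) — x9 is true.
  6. (NOT x11 OR x1) — x1 is true.
  7. (x1 OR NOT x10 OR NOT x6) — x1 is true.
  8. (x6 OR x11) — x11 is true.
  9. (NOT x7 OR x3 OR x6) — x6 is true.
  10. (NOT x10 OR NOT x6 OR NOT x3) — NOT x3 is true.
  11. (x6 OR NOT x9) — x6 is true.
  12. (x11 OR x9) — x9 is true.
  13. (NOT x9 OR x8 OR NOT x2) — x8 is true.
  14. (NOT x6 OR x1 OR NOT x11) — x1 is true.
  15. (x10 OR x11 OR x5) — x10 is true.
  16. (x4 OR NOT x1) — x4 is true.
  17. (x10 OR NOT x4) — x10 is true.
  18. (x7 OR NOT x1) — x7 is true.
  19. (NOT x3 OR NOT x5) — NOT x3 is true.
  20. (x1 OR NOT x7) — x1 is true.
  21. (x7 OR x1 OR NOT x2) — x1 is true.
  22. (NOT x2 OR NOT x4) — NOT x2 is true.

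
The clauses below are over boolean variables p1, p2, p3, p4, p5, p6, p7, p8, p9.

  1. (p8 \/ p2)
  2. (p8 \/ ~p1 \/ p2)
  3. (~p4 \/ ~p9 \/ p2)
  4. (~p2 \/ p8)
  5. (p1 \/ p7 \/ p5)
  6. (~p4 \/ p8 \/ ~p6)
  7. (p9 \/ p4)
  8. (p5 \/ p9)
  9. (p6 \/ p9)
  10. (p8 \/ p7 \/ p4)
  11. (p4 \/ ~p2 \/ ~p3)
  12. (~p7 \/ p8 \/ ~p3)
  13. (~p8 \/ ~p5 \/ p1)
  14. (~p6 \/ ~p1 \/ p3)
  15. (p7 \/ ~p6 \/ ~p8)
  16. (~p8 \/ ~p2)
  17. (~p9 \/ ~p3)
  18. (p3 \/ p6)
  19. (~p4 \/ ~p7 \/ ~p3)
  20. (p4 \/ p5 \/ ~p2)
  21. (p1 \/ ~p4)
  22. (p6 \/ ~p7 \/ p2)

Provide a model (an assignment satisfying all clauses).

p1=F, p2=F, p3=F, p4=F, p5=F, p6=T, p7=T, p8=T, p9=T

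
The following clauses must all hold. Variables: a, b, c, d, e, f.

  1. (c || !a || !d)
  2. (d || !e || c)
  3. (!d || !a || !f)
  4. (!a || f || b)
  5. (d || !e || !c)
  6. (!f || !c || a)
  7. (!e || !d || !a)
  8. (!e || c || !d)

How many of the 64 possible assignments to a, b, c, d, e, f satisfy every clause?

Case analysis on d and a:
  d=1, a=1: remaining (b,c,e,f) ∈ {(1,1,0,0)} — 1.
  d=1, a=0: b free; 4 ways for (c,e,f) × 2^1 = 8.
  d=0, a=1: c free; 3 ways for (b,e,f) × 2^1 = 6.
  d=0, a=0: b free; 3 ways for (c,e,f) × 2^1 = 6.
Total: 1 + 8 + 6 + 6 = 21.

21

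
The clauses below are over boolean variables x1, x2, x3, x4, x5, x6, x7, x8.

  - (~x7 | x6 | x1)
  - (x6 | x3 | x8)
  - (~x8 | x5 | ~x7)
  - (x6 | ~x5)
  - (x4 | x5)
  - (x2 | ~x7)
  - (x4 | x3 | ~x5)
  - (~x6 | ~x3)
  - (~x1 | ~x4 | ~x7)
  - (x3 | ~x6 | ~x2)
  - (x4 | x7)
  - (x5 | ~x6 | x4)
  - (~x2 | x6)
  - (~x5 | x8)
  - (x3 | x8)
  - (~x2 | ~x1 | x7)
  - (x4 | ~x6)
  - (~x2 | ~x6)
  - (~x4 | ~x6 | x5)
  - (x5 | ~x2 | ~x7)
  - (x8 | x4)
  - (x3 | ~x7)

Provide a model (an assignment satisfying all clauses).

Set x1 = False and propagate.
Branch on x2: take x2 = False.
  then x7 is forced to False.
  then x4 is forced to True.
Set x3 = False and propagate.
  then x8 is forced to True.
For the remaining variables, x5 = True, x6 = True works.

x1=False, x2=False, x3=False, x4=True, x5=True, x6=True, x7=False, x8=True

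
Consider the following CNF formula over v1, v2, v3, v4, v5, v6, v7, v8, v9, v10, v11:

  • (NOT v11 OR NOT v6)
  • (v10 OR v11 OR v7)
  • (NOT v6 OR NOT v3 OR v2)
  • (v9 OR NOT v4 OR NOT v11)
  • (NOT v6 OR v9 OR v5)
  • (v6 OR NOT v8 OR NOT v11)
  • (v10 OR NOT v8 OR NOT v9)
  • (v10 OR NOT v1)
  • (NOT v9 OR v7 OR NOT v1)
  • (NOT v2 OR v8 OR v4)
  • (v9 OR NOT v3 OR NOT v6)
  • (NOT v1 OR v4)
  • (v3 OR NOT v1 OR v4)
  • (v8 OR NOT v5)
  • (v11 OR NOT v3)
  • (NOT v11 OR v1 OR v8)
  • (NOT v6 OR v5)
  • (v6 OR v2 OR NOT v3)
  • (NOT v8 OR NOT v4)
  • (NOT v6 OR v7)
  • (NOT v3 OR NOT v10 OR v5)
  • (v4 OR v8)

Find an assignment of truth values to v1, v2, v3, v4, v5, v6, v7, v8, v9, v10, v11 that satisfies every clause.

v1 = False, v2 = True, v3 = False, v4 = False, v5 = False, v6 = False, v7 = True, v8 = True, v9 = True, v10 = True, v11 = False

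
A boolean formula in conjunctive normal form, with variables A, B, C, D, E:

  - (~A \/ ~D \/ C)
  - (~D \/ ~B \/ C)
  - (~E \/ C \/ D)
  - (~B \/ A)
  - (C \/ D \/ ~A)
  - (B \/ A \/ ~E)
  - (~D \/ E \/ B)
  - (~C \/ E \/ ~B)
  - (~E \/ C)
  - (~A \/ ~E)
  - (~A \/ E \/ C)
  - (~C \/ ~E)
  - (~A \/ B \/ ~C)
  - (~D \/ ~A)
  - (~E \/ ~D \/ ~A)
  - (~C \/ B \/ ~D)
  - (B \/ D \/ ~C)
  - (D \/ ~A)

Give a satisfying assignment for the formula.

Set A = False and propagate.
  then B is forced to False.
  then E is forced to False.
  then D is forced to False.
  then C is forced to False.
Every clause has at least one true literal under this assignment.
Check each clause:
  1. (~D \/ ~A \/ C) — ~D is true.
  2. (~D \/ C \/ ~B) — ~D is true.
  3. (D \/ C \/ ~E) — ~E is true.
  4. (~B \/ A) — ~B is true.
  5. (D \/ C \/ ~A) — ~A is true.
  6. (~E \/ A \/ B) — ~E is true.
  7. (~D \/ E \/ B) — ~D is true.
  8. (~C \/ ~B \/ E) — ~C is true.
  9. (~E \/ C) — ~E is true.
  10. (~E \/ ~A) — ~E is true.
  11. (C \/ E \/ ~A) — ~A is true.
  12. (~C \/ ~E) — ~E is true.
  13. (~A \/ ~C \/ B) — ~C is true.
  14. (~D \/ ~A) — ~D is true.
  15. (~E \/ ~A \/ ~D) — ~E is true.
  16. (B \/ ~D \/ ~C) — ~D is true.
  17. (~C \/ D \/ B) — ~C is true.
  18. (D \/ ~A) — ~A is true.

A = F, B = F, C = F, D = F, E = F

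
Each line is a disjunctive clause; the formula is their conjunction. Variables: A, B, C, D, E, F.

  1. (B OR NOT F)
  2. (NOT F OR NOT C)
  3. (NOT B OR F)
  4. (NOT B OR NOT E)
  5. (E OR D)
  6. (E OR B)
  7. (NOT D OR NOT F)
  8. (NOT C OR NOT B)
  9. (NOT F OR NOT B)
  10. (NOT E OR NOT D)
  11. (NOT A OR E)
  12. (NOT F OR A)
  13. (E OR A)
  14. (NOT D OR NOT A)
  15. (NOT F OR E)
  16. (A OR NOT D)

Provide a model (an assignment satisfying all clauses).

C occurs only negated in the remaining clauses — set C = False.
Set A = False and propagate.
  then F is forced to False.
  then B is forced to False.
  then E is forced to True.
  then D is forced to False.
Every clause has at least one true literal under this assignment.

A = 0, B = 0, C = 0, D = 0, E = 1, F = 0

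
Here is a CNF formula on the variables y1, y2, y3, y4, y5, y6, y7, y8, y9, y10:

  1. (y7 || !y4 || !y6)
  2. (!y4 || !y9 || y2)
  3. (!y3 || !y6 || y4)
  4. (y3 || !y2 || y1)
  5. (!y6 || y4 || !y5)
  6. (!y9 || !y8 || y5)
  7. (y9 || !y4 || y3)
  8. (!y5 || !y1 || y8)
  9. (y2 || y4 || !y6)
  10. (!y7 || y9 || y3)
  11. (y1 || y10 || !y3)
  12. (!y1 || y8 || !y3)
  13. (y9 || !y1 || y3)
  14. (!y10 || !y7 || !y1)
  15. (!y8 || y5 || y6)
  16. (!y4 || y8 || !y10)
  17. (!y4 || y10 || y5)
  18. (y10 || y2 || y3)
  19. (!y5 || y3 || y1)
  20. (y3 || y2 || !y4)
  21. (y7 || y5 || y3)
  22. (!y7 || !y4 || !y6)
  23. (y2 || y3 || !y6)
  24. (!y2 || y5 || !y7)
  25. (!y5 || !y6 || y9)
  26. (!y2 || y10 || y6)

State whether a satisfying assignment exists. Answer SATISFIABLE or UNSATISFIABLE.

SATISFIABLE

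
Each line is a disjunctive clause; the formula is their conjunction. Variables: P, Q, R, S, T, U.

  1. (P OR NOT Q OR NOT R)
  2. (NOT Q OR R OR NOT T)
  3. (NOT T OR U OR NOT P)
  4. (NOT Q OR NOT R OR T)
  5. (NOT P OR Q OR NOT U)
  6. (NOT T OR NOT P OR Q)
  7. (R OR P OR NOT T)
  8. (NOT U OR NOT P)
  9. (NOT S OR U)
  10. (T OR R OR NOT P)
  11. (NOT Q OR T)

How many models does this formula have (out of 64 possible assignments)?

Case analysis on P and T:
  P=1, T=1: a clause becomes empty — 0.
  P=1, T=0: remaining (Q,R,S,U) ∈ {(0,1,0,0)} — 1.
  P=0, T=1: remaining (Q,R,S,U) ∈ {(0,1,0,0); (0,1,0,1); (0,1,1,1)} — 3.
  P=0, T=0: R free; 3 ways for (Q,S,U) × 2^1 = 6.
Total: 0 + 1 + 3 + 6 = 10.

10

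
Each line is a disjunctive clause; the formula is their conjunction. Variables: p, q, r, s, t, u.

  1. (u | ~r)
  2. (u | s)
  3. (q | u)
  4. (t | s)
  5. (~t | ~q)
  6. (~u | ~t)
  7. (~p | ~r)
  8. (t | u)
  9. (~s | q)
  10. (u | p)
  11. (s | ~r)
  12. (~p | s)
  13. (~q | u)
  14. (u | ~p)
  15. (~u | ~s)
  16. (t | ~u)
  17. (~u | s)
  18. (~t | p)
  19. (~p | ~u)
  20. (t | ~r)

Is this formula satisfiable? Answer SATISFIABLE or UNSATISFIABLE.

UNSATISFIABLE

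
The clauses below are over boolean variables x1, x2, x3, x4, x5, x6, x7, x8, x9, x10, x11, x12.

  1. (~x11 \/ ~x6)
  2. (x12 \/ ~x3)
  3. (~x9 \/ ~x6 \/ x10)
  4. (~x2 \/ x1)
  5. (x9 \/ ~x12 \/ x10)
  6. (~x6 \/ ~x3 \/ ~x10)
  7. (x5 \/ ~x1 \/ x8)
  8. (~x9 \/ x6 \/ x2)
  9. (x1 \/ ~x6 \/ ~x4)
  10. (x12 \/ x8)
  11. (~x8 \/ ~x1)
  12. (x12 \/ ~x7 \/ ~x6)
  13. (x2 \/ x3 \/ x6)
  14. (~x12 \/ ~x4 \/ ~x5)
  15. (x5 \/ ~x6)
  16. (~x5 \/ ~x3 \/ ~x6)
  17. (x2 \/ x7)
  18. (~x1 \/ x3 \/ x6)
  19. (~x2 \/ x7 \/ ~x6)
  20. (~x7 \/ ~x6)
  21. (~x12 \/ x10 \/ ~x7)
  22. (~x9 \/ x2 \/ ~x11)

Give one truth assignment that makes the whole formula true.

x1 = F, x2 = F, x3 = T, x4 = F, x5 = T, x6 = F, x7 = T, x8 = F, x9 = F, x10 = T, x11 = T, x12 = T

Check each clause:
  1. (~x11 \/ ~x6) — ~x6 is true.
  2. (~x3 \/ x12) — x12 is true.
  3. (~x6 \/ ~x9 \/ x10) — x10 is true.
  4. (~x2 \/ x1) — ~x2 is true.
  5. (~x12 \/ x10 \/ x9) — x10 is true.
  6. (~x6 \/ ~x3 \/ ~x10) — ~x6 is true.
  7. (x5 \/ x8 \/ ~x1) — x5 is true.
  8. (x6 \/ x2 \/ ~x9) — ~x9 is true.
  9. (x1 \/ ~x6 \/ ~x4) — ~x6 is true.
  10. (x8 \/ x12) — x12 is true.
  11. (~x8 \/ ~x1) — ~x8 is true.
  12. (~x7 \/ ~x6 \/ x12) — ~x6 is true.
  13. (x3 \/ x6 \/ x2) — x3 is true.
  14. (~x5 \/ ~x4 \/ ~x12) — ~x4 is true.
  15. (x5 \/ ~x6) — ~x6 is true.
  16. (~x5 \/ ~x3 \/ ~x6) — ~x6 is true.
  17. (x2 \/ x7) — x7 is true.
  18. (~x1 \/ x3 \/ x6) — x3 is true.
  19. (~x2 \/ x7 \/ ~x6) — ~x6 is true.
  20. (~x7 \/ ~x6) — ~x6 is true.
  21. (~x7 \/ ~x12 \/ x10) — x10 is true.
  22. (~x9 \/ ~x11 \/ x2) — ~x9 is true.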